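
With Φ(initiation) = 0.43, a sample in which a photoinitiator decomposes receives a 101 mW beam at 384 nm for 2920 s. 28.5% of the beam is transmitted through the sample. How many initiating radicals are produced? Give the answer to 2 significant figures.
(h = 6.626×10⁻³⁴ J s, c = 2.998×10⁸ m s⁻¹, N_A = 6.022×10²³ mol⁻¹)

1.8×10²⁰ initiating radicals

Photon energy at 384 nm: hc/λ = (6.626×10⁻³⁴)(2.998×10⁸)/(384×10⁻⁹) = 5.173×10⁻¹⁹ J.
Energy delivered: (101 mW)(2920 s) = 294.9 J.
Photons incident: 294.9 / 5.173×10⁻¹⁹ = 5.701×10²⁰, i.e. 5.701×10²⁰/6.022×10²³ = 9.467×10⁻⁴ mol.
Fraction absorbed: 1 − 28.5/100 = 0.7150.
Photons absorbed: 0.7150 × 9.467×10⁻⁴ = 6.769×10⁻⁴ mol.
Product: Φ × n_abs = 0.43 × 6.769×10⁻⁴ = 2.911×10⁻⁴ mol.
As a count: 2.911×10⁻⁴ × 6.022×10²³ = 1.8×10²⁰.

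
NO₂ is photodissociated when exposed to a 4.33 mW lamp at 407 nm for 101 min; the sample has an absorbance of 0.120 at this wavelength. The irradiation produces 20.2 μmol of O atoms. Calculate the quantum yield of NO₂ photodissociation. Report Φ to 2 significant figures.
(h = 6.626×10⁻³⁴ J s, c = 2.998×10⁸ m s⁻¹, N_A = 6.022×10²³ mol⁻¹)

Φ = 0.94

Product: 20.2 μmol = 2.02×10⁻⁵ mol.
Photon energy at 407 nm: hc/λ = (6.626×10⁻³⁴)(2.998×10⁸)/(407×10⁻⁹) = 4.881×10⁻¹⁹ J.
Energy delivered: (4.33 mW)(6060 s) = 26.24 J.
Photons incident: 26.24 / 4.881×10⁻¹⁹ = 5.376×10¹⁹, i.e. 5.376×10¹⁹/6.022×10²³ = 8.927×10⁻⁵ mol.
Fraction absorbed: 1 − 10^(−0.120) = 0.2414.
Photons absorbed: 0.2414 × 8.927×10⁻⁵ = 2.155×10⁻⁵ mol.
Φ = 2.02×10⁻⁵ mol / 2.155×10⁻⁵ mol photons = 0.94.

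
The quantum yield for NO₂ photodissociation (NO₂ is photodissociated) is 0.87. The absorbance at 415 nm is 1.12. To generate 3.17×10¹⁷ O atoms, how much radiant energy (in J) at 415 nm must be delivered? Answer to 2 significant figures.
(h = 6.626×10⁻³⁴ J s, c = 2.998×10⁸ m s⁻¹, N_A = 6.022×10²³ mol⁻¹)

Product: 3.17×10¹⁷ / 6.022×10²³ = 5.264×10⁻⁷ mol.
Photons that must be absorbed: 5.264×10⁻⁷ / 0.87 = 6.051×10⁻⁷ mol.
Fraction absorbed: 1 − 10^(−1.12) = 0.9241.
Incident photons needed: 6.051×10⁻⁷ / 0.9241 = 6.548×10⁻⁷ mol.
Photon energy: hc/λ = 4.787×10⁻¹⁹ J; per mole, 2.883×10⁵ J mol⁻¹.
Energy required: 6.548×10⁻⁷ × 2.883×10⁵ = 0.19 J.

0.19 J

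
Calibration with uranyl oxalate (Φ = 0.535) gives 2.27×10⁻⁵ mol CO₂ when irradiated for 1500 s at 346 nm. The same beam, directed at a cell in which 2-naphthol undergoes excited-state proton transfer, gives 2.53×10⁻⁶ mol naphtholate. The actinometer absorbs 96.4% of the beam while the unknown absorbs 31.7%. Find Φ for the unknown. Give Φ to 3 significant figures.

Photons absorbed by the actinometer: 2.27×10⁻⁵ / 0.535 = 4.243×10⁻⁵ mol.
Incident flux: 4.243×10⁻⁵ / 0.964 = 4.401×10⁻⁵ einstein.
Absorbed by unknown: 0.317 × 4.401×10⁻⁵ = 1.395×10⁻⁵ mol.
Φ(unknown) = 2.53×10⁻⁶ / 1.395×10⁻⁵ = 0.181.

Φ = 0.181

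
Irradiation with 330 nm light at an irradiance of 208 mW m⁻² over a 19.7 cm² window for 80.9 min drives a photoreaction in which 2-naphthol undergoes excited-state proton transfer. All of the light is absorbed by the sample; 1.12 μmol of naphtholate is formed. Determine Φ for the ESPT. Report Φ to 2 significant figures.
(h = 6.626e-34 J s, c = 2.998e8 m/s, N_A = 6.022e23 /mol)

Φ = 0.20

Product: 1.12 μmol = 1.12e-6 mol.
Photon energy at 330 nm: hc/λ = (6.626e-34)(2.998e8)/(330e-9) = 6.020e-19 J.
Energy delivered: (208 mW m⁻²)(19.7e-4 m²)(4854 s) = 1.989 J.
Photons incident: 1.989 / 6.020e-19 = 3.304e18, i.e. 3.304e18/6.022e23 = 5.487e-6 mol.
Φ = 1.12e-6 mol / 5.487e-6 mol photons = 0.20.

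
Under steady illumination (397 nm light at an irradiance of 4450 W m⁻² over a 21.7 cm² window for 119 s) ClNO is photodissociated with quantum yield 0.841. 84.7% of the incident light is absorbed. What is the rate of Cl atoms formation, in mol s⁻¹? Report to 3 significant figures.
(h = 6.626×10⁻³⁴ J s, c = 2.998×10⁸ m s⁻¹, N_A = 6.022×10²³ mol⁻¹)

Photon energy at 397 nm: hc/λ = (6.626×10⁻³⁴)(2.998×10⁸)/(397×10⁻⁹) = 5.004×10⁻¹⁹ J.
Energy delivered: (4450 W m⁻²)(21.7×10⁻⁴ m²)(119 s) = 1149 J.
Photons incident: 1149 / 5.004×10⁻¹⁹ = 2.296×10²¹, i.e. 2.296×10²¹/6.022×10²³ = 0.003813 mol.
Photons absorbed: 0.847 × 0.003813 = 0.003230 mol.
Product formed: 0.841 × 0.003230 = 0.002716 mol.
Rate: 0.002716 / 119 s = 2.28×10⁻⁵ mol s⁻¹.

2.28×10⁻⁵ mol s⁻¹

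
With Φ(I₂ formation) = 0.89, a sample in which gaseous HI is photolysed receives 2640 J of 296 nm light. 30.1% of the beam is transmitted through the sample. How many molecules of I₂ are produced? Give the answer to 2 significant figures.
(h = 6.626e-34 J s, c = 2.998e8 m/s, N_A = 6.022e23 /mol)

2.4e21 molecules

Photon energy at 296 nm: hc/λ = (6.626e-34)(2.998e8)/(296e-9) = 6.711e-19 J.
Photons incident: 2640 / 6.711e-19 = 3.934e21, i.e. 3.934e21/6.022e23 = 0.006533 mol.
Fraction absorbed: 1 − 30.1/100 = 0.6990.
Photons absorbed: 0.6990 × 0.006533 = 0.004567 mol.
Product: Φ × n_abs = 0.89 × 0.004567 = 0.004065 mol.
As a count: 0.004065 × 6.022e23 = 2.4e21.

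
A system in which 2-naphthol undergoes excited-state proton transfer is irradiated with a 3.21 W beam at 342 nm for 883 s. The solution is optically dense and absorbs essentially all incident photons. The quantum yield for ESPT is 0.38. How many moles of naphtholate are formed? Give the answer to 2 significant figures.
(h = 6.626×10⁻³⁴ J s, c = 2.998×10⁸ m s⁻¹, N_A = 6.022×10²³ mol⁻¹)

Photon energy at 342 nm: hc/λ = (6.626×10⁻³⁴)(2.998×10⁸)/(342×10⁻⁹) = 5.808×10⁻¹⁹ J.
Energy delivered: (3.21 W)(883 s) = 2834 J.
Photons incident: 2834 / 5.808×10⁻¹⁹ = 4.879×10²¹, i.e. 4.879×10²¹/6.022×10²³ = 0.008102 mol.
Product: Φ × n_abs = 0.38 × 0.008102 = 0.003079 mol.

0.0031 mol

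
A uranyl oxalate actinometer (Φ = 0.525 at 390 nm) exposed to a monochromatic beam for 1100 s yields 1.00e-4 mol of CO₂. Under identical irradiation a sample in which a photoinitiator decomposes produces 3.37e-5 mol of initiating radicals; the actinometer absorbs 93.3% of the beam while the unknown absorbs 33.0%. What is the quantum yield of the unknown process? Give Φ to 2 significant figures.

Photons absorbed by the actinometer: 1.00e-4 / 0.525 = 1.905e-4 mol.
Incident flux: 1.905e-4 / 0.933 = 2.042e-4 einstein.
Absorbed by unknown: 0.330 × 2.042e-4 = 6.739e-5 mol.
Φ(unknown) = 3.37e-5 / 6.739e-5 = 0.50.

Φ = 0.50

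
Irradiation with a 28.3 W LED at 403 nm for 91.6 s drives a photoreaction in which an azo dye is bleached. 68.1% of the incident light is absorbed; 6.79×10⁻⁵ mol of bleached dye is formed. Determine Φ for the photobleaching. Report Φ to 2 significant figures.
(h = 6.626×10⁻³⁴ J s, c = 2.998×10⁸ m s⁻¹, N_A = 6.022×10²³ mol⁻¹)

Photon energy at 403 nm: hc/λ = (6.626×10⁻³⁴)(2.998×10⁸)/(403×10⁻⁹) = 4.929×10⁻¹⁹ J.
Energy delivered: (28.3 W)(91.6 s) = 2592 J.
Photons incident: 2592 / 4.929×10⁻¹⁹ = 5.259×10²¹, i.e. 5.259×10²¹/6.022×10²³ = 0.008733 mol.
Photons absorbed: 0.681 × 0.008733 = 0.005947 mol.
Φ = 6.79×10⁻⁵ mol / 0.005947 mol photons = 0.011.

Φ = 0.011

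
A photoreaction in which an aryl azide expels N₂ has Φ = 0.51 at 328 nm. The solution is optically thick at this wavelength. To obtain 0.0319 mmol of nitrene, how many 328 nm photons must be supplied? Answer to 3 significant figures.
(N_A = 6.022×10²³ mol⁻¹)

3.77×10¹⁹ photons

Product: 0.0319 mmol = 3.19×10⁻⁵ mol.
Photons that must be absorbed: 3.19×10⁻⁵ / 0.51 = 6.255×10⁻⁵ mol.
Photon count: 6.255×10⁻⁵ × 6.022×10²³ = 3.77×10¹⁹.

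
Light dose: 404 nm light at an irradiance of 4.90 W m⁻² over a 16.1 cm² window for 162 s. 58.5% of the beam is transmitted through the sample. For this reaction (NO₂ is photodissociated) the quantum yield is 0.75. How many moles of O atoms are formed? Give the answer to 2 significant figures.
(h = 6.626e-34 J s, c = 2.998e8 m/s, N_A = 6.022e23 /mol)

1.3e-6 mol

Photon energy at 404 nm: hc/λ = (6.626e-34)(2.998e8)/(404e-9) = 4.917e-19 J.
Energy delivered: (4.90 W m⁻²)(16.1e-4 m²)(162 s) = 1.278 J.
Photons incident: 1.278 / 4.917e-19 = 2.599e18, i.e. 2.599e18/6.022e23 = 4.316e-6 mol.
Fraction absorbed: 1 − 58.5/100 = 0.4150.
Photons absorbed: 0.4150 × 4.316e-6 = 1.791e-6 mol.
Product: Φ × n_abs = 0.75 × 1.791e-6 = 1.343e-6 mol.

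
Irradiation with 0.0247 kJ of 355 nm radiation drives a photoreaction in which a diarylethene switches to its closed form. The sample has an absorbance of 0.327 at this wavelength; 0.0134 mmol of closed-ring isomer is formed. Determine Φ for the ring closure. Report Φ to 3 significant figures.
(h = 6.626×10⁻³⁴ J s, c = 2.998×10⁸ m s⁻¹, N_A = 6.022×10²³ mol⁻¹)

Φ = 0.346

Product: 0.0134 mmol = 1.34×10⁻⁵ mol.
Photon energy at 355 nm: hc/λ = (6.626×10⁻³⁴)(2.998×10⁸)/(355×10⁻⁹) = 5.596×10⁻¹⁹ J.
Incident energy: 0.0247 kJ = 24.7 J.
Photons incident: 24.7 / 5.596×10⁻¹⁹ = 4.414×10¹⁹, i.e. 4.414×10¹⁹/6.022×10²³ = 7.330×10⁻⁵ mol.
Fraction absorbed: 1 − 10^(−0.327) = 0.5290.
Photons absorbed: 0.5290 × 7.330×10⁻⁵ = 3.878×10⁻⁵ mol.
Φ = 1.34×10⁻⁵ mol / 3.878×10⁻⁵ mol photons = 0.346.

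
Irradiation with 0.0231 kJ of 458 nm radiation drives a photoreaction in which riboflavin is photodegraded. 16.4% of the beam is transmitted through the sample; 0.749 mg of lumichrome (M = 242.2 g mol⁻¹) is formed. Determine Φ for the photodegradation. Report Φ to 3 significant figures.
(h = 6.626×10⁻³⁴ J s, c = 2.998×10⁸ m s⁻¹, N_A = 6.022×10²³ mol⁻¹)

Product: 0.749 mg / 242.2 g mol⁻¹ = 3.092×10⁻⁶ mol.
Photon energy at 458 nm: hc/λ = (6.626×10⁻³⁴)(2.998×10⁸)/(458×10⁻⁹) = 4.337×10⁻¹⁹ J.
Incident energy: 0.0231 kJ = 23.1 J.
Photons incident: 23.1 / 4.337×10⁻¹⁹ = 5.326×10¹⁹, i.e. 5.326×10¹⁹/6.022×10²³ = 8.844×10⁻⁵ mol.
Fraction absorbed: 1 − 16.4/100 = 0.8360.
Photons absorbed: 0.8360 × 8.844×10⁻⁵ = 7.394×10⁻⁵ mol.
Φ = 3.092×10⁻⁶ mol / 7.394×10⁻⁵ mol photons = 0.0418.

Φ = 0.0418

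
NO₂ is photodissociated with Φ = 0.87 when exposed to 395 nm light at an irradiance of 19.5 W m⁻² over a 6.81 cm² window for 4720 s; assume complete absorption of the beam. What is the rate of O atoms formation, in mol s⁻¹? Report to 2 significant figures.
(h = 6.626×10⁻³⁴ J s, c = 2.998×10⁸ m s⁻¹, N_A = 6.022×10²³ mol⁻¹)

3.8×10⁻⁸ mol s⁻¹

Photon energy at 395 nm: hc/λ = (6.626×10⁻³⁴)(2.998×10⁸)/(395×10⁻⁹) = 5.029×10⁻¹⁹ J.
Energy delivered: (19.5 W m⁻²)(6.81×10⁻⁴ m²)(4720 s) = 62.68 J.
Photons incident: 62.68 / 5.029×10⁻¹⁹ = 1.246×10²⁰, i.e. 1.246×10²⁰/6.022×10²³ = 2.069×10⁻⁴ mol.
Product formed: 0.87 × 2.069×10⁻⁴ = 1.800×10⁻⁴ mol.
Rate: 1.800×10⁻⁴ / 4720 s = 3.8×10⁻⁸ mol s⁻¹.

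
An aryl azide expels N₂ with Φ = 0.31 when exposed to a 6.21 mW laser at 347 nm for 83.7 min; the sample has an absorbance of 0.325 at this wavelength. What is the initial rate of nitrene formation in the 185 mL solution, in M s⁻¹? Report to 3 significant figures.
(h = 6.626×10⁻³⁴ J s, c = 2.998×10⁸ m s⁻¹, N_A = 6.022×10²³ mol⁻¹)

1.59×10⁻⁸ M s⁻¹

Photon energy at 347 nm: hc/λ = (6.626×10⁻³⁴)(2.998×10⁸)/(347×10⁻⁹) = 5.725×10⁻¹⁹ J.
Energy delivered: (6.21 mW)(5022 s) = 31.19 J.
Photons incident: 31.19 / 5.725×10⁻¹⁹ = 5.448×10¹⁹, i.e. 5.448×10¹⁹/6.022×10²³ = 9.047×10⁻⁵ mol.
Fraction absorbed: 1 − 10^(−0.325) = 0.5268.
Photons absorbed: 0.5268 × 9.047×10⁻⁵ = 4.766×10⁻⁵ mol.
Product formed: 0.31 × 4.766×10⁻⁵ = 1.477×10⁻⁵ mol.
Rate: 1.477×10⁻⁵ mol / (5022 s × 0.185 L) = 1.59×10⁻⁸ M s⁻¹.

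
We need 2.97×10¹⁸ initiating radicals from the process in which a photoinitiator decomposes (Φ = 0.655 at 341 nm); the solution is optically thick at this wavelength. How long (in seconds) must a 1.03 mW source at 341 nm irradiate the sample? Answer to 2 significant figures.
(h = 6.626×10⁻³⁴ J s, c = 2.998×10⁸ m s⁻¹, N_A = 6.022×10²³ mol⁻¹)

t ≈ 2600 s

Product: 2.97×10¹⁸ / 6.022×10²³ = 4.932×10⁻⁶ mol.
Photons that must be absorbed: 4.932×10⁻⁶ / 0.655 = 7.530×10⁻⁶ mol.
Photon energy: hc/λ = 5.825×10⁻¹⁹ J; per mole, 3.508×10⁵ J mol⁻¹.
Energy required: 7.530×10⁻⁶ × 3.508×10⁵ = 2.642 J.
Time: 2.642 J / 0.00103 W = 2600 s.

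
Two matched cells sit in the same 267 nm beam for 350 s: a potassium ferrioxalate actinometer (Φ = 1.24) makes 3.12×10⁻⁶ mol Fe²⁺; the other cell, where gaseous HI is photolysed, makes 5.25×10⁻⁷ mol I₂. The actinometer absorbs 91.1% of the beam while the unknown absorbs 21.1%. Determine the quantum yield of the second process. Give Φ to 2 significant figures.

Φ = 0.90

Photons absorbed by the actinometer: 3.12×10⁻⁶ / 1.24 = 2.516×10⁻⁶ mol.
Incident flux: 2.516×10⁻⁶ / 0.911 = 2.762×10⁻⁶ einstein.
Absorbed by unknown: 0.211 × 2.762×10⁻⁶ = 5.828×10⁻⁷ mol.
Φ(unknown) = 5.25×10⁻⁷ / 5.828×10⁻⁷ = 0.90.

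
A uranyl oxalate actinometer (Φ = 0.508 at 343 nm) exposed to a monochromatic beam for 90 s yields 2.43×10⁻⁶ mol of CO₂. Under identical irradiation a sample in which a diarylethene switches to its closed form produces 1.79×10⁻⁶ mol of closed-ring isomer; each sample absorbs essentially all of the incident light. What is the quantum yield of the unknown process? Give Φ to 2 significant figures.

Φ = 0.37

Photons absorbed by the actinometer: 2.43×10⁻⁶ / 0.508 = 4.783×10⁻⁶ mol.
Φ(unknown) = 1.79×10⁻⁶ / 4.783×10⁻⁶ = 0.37.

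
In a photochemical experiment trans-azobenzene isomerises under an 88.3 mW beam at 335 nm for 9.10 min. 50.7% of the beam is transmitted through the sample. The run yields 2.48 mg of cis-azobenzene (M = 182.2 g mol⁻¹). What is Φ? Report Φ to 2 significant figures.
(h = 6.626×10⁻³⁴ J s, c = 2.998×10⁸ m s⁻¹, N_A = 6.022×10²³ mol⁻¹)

Product: 2.48 mg / 182.2 g mol⁻¹ = 1.361×10⁻⁵ mol.
Photon energy at 335 nm: hc/λ = (6.626×10⁻³⁴)(2.998×10⁸)/(335×10⁻⁹) = 5.930×10⁻¹⁹ J.
Energy delivered: (88.3 mW)(546 s) = 48.21 J.
Photons incident: 48.21 / 5.930×10⁻¹⁹ = 8.130×10¹⁹, i.e. 8.130×10¹⁹/6.022×10²³ = 1.350×10⁻⁴ mol.
Fraction absorbed: 1 − 50.7/100 = 0.4930.
Photons absorbed: 0.4930 × 1.350×10⁻⁴ = 6.656×10⁻⁵ mol.
Φ = 1.361×10⁻⁵ mol / 6.656×10⁻⁵ mol photons = 0.20.

Φ = 0.20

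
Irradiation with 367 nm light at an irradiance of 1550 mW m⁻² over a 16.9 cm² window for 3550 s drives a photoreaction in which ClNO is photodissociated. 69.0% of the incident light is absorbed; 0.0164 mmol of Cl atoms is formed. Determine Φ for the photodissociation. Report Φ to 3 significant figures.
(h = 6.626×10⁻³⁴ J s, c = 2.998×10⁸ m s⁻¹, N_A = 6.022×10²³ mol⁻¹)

Product: 0.0164 mmol = 1.64×10⁻⁵ mol.
Photon energy at 367 nm: hc/λ = (6.626×10⁻³⁴)(2.998×10⁸)/(367×10⁻⁹) = 5.413×10⁻¹⁹ J.
Energy delivered: (1550 mW m⁻²)(16.9×10⁻⁴ m²)(3550 s) = 9.299 J.
Photons incident: 9.299 / 5.413×10⁻¹⁹ = 1.718×10¹⁹, i.e. 1.718×10¹⁹/6.022×10²³ = 2.853×10⁻⁵ mol.
Photons absorbed: 0.690 × 2.853×10⁻⁵ = 1.969×10⁻⁵ mol.
Φ = 1.64×10⁻⁵ mol / 1.969×10⁻⁵ mol photons = 0.833.

Φ = 0.833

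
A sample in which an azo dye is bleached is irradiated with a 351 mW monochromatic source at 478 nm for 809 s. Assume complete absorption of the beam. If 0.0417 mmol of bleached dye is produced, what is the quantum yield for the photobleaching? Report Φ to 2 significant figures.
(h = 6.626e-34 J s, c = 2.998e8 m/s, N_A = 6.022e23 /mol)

Φ = 0.037

Product: 0.0417 mmol = 4.17e-5 mol.
Photon energy at 478 nm: hc/λ = (6.626e-34)(2.998e8)/(478e-9) = 4.156e-19 J.
Energy delivered: (351 mW)(809 s) = 284.0 J.
Photons incident: 284.0 / 4.156e-19 = 6.833e20, i.e. 6.833e20/6.022e23 = 0.001135 mol.
Φ = 4.17e-5 mol / 0.001135 mol photons = 0.037.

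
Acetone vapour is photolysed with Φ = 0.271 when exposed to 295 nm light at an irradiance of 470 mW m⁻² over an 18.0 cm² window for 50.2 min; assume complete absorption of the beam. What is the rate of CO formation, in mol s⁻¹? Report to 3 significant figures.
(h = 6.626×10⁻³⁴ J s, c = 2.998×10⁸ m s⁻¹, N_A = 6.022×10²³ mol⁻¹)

Photon energy at 295 nm: hc/λ = (6.626×10⁻³⁴)(2.998×10⁸)/(295×10⁻⁹) = 6.734×10⁻¹⁹ J.
Energy delivered: (470 mW m⁻²)(18.0×10⁻⁴ m²)(3012 s) = 2.548 J.
Photons incident: 2.548 / 6.734×10⁻¹⁹ = 3.784×10¹⁸, i.e. 3.784×10¹⁸/6.022×10²³ = 6.284×10⁻⁶ mol.
Product formed: 0.271 × 6.284×10⁻⁶ = 1.703×10⁻⁶ mol.
Rate: 1.703×10⁻⁶ / 3012 s = 5.65×10⁻¹⁰ mol s⁻¹.

5.65×10⁻¹⁰ mol s⁻¹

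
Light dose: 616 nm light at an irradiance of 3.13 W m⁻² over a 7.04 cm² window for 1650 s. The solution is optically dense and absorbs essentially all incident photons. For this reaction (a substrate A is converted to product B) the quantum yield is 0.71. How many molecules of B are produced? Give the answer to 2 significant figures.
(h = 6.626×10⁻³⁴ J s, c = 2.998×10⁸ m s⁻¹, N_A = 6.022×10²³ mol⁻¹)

8.0×10¹⁸ molecules

Photon energy at 616 nm: hc/λ = (6.626×10⁻³⁴)(2.998×10⁸)/(616×10⁻⁹) = 3.225×10⁻¹⁹ J.
Energy delivered: (3.13 W m⁻²)(7.04×10⁻⁴ m²)(1650 s) = 3.636 J.
Photons incident: 3.636 / 3.225×10⁻¹⁹ = 1.127×10¹⁹, i.e. 1.127×10¹⁹/6.022×10²³ = 1.871×10⁻⁵ mol.
Product: Φ × n_abs = 0.71 × 1.871×10⁻⁵ = 1.328×10⁻⁵ mol.
As a count: 1.328×10⁻⁵ × 6.022×10²³ = 8.0×10¹⁸.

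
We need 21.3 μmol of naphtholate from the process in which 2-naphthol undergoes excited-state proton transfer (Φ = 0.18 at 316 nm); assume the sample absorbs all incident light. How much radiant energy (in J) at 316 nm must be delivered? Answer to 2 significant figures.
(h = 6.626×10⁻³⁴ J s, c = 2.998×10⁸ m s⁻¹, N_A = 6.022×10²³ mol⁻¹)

Product: 21.3 μmol = 2.13×10⁻⁵ mol.
Photons that must be absorbed: 2.13×10⁻⁵ / 0.18 = 1.183×10⁻⁴ mol.
Photon energy: hc/λ = 6.286×10⁻¹⁹ J; per mole, 3.785×10⁵ J mol⁻¹.
Energy required: 1.183×10⁻⁴ × 3.785×10⁵ = 45 J.

45 J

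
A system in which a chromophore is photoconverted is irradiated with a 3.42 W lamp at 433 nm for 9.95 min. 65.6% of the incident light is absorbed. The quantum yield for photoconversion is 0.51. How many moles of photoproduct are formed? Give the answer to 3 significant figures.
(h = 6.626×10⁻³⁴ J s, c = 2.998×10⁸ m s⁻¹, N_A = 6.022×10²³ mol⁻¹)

0.00247 mol

Photon energy at 433 nm: hc/λ = (6.626×10⁻³⁴)(2.998×10⁸)/(433×10⁻⁹) = 4.588×10⁻¹⁹ J.
Energy delivered: (3.42 W)(597 s) = 2042 J.
Photons incident: 2042 / 4.588×10⁻¹⁹ = 4.451×10²¹, i.e. 4.451×10²¹/6.022×10²³ = 0.007391 mol.
Photons absorbed: 0.656 × 0.007391 = 0.004848 mol.
Product: Φ × n_abs = 0.51 × 0.004848 = 0.002472 mol.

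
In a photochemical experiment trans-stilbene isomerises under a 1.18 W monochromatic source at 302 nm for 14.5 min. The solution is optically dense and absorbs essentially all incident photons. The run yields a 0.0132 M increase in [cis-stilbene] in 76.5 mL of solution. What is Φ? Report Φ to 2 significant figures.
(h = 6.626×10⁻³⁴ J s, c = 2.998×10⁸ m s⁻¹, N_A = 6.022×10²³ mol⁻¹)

Φ = 0.39

Product: (0.0132 M)(0.0765 L) = 0.001010 mol.
Photon energy at 302 nm: hc/λ = (6.626×10⁻³⁴)(2.998×10⁸)/(302×10⁻⁹) = 6.578×10⁻¹⁹ J.
Energy delivered: (1.18 W)(870 s) = 1027 J.
Photons incident: 1027 / 6.578×10⁻¹⁹ = 1.561×10²¹, i.e. 1.561×10²¹/6.022×10²³ = 0.002592 mol.
Φ = 0.001010 mol / 0.002592 mol photons = 0.39.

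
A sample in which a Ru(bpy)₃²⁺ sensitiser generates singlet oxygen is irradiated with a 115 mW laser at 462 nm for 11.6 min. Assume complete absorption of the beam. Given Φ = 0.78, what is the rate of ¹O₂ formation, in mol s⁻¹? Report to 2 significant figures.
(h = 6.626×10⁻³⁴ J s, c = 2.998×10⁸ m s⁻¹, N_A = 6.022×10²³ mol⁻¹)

Photon energy at 462 nm: hc/λ = (6.626×10⁻³⁴)(2.998×10⁸)/(462×10⁻⁹) = 4.300×10⁻¹⁹ J.
Energy delivered: (115 mW)(696 s) = 80.04 J.
Photons incident: 80.04 / 4.300×10⁻¹⁹ = 1.861×10²⁰, i.e. 1.861×10²⁰/6.022×10²³ = 3.090×10⁻⁴ mol.
Product formed: 0.78 × 3.090×10⁻⁴ = 2.410×10⁻⁴ mol.
Rate: 2.410×10⁻⁴ / 696 s = 3.5×10⁻⁷ mol s⁻¹.

3.5×10⁻⁷ mol s⁻¹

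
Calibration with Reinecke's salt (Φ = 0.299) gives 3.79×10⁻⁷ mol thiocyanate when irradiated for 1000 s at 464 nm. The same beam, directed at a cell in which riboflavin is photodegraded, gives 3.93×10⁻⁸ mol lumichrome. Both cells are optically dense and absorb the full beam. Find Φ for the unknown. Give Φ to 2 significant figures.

Φ = 0.031

Photons absorbed by the actinometer: 3.79×10⁻⁷ / 0.299 = 1.268×10⁻⁶ mol.
Φ(unknown) = 3.93×10⁻⁸ / 1.268×10⁻⁶ = 0.031.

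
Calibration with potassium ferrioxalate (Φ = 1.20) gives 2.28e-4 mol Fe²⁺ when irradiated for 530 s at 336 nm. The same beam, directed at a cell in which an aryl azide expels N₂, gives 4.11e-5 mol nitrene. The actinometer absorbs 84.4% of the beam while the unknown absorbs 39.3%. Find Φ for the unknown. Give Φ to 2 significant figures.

Φ = 0.46

Photons absorbed by the actinometer: 2.28e-4 / 1.20 = 1.900e-4 mol.
Incident flux: 1.900e-4 / 0.844 = 2.251e-4 einstein.
Absorbed by unknown: 0.393 × 2.251e-4 = 8.846e-5 mol.
Φ(unknown) = 4.11e-5 / 8.846e-5 = 0.46.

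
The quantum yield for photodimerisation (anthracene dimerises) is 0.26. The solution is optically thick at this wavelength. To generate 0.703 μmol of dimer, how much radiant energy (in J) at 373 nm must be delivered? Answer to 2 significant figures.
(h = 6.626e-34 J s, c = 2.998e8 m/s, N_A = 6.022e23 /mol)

0.87 J

Product: 0.703 μmol = 7.03e-7 mol.
Photons that must be absorbed: 7.03e-7 / 0.26 = 2.704e-6 mol.
Photon energy: hc/λ = 5.326e-19 J; per mole, 3.207e5 J mol⁻¹.
Energy required: 2.704e-6 × 3.207e5 = 0.87 J.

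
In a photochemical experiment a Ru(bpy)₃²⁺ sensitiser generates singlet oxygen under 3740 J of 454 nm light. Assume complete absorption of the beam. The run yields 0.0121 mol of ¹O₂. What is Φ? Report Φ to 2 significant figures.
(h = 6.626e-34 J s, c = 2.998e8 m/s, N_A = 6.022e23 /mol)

Φ = 0.85

Photon energy at 454 nm: hc/λ = (6.626e-34)(2.998e8)/(454e-9) = 4.375e-19 J.
Photons incident: 3740 / 4.375e-19 = 8.549e21, i.e. 8.549e21/6.022e23 = 0.01420 mol.
Φ = 0.0121 mol / 0.01420 mol photons = 0.85.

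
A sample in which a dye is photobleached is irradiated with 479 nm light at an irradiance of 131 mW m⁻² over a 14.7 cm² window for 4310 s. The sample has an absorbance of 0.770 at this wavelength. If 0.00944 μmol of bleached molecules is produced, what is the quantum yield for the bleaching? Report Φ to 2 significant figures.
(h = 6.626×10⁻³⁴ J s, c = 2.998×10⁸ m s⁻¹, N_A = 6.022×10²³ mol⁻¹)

Φ = 0.0034

Product: 0.00944 μmol = 9.44×10⁻⁹ mol.
Photon energy at 479 nm: hc/λ = (6.626×10⁻³⁴)(2.998×10⁸)/(479×10⁻⁹) = 4.147×10⁻¹⁹ J.
Energy delivered: (131 mW m⁻²)(14.7×10⁻⁴ m²)(4310 s) = 0.8300 J.
Photons incident: 0.8300 / 4.147×10⁻¹⁹ = 2.001×10¹⁸, i.e. 2.001×10¹⁸/6.022×10²³ = 3.323×10⁻⁶ mol.
Fraction absorbed: 1 − 10^(−0.770) = 0.8302.
Photons absorbed: 0.8302 × 3.323×10⁻⁶ = 2.759×10⁻⁶ mol.
Φ = 9.44×10⁻⁹ mol / 2.759×10⁻⁶ mol photons = 0.0034.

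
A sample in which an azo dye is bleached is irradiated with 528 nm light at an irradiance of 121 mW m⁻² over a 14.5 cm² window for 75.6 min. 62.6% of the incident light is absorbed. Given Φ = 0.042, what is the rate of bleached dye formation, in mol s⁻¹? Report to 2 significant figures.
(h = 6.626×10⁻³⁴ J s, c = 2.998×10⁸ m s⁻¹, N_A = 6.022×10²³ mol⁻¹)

Photon energy at 528 nm: hc/λ = (6.626×10⁻³⁴)(2.998×10⁸)/(528×10⁻⁹) = 3.762×10⁻¹⁹ J.
Energy delivered: (121 mW m⁻²)(14.5×10⁻⁴ m²)(4536 s) = 0.7958 J.
Photons incident: 0.7958 / 3.762×10⁻¹⁹ = 2.115×10¹⁸, i.e. 2.115×10¹⁸/6.022×10²³ = 3.512×10⁻⁶ mol.
Photons absorbed: 0.626 × 3.512×10⁻⁶ = 2.199×10⁻⁶ mol.
Product formed: 0.042 × 2.199×10⁻⁶ = 9.236×10⁻⁸ mol.
Rate: 9.236×10⁻⁸ / 4536 s = 2.0×10⁻¹¹ mol s⁻¹.

2.0×10⁻¹¹ mol s⁻¹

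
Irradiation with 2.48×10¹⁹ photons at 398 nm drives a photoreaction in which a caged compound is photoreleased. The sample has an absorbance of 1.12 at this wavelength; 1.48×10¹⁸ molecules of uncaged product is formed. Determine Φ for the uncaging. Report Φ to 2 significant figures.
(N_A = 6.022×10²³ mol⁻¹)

Product: 1.48×10¹⁸ / 6.022×10²³ = 2.458×10⁻⁶ mol.
Moles of photons: 2.48×10¹⁹ / 6.022×10²³ = 4.118×10⁻⁵ mol.
Fraction absorbed: 1 − 10^(−1.12) = 0.9241.
Photons absorbed: 0.9241 × 4.118×10⁻⁵ = 3.805×10⁻⁵ mol.
Φ = 2.458×10⁻⁶ mol / 3.805×10⁻⁵ mol photons = 0.065.

Φ = 0.065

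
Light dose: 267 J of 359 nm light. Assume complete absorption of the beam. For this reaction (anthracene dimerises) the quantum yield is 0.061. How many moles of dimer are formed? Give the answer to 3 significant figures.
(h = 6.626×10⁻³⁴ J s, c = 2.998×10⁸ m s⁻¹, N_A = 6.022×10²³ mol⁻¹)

Photon energy at 359 nm: hc/λ = (6.626×10⁻³⁴)(2.998×10⁸)/(359×10⁻⁹) = 5.533×10⁻¹⁹ J.
Photons incident: 267 / 5.533×10⁻¹⁹ = 4.826×10²⁰, i.e. 4.826×10²⁰/6.022×10²³ = 8.014×10⁻⁴ mol.
Product: Φ × n_abs = 0.061 × 8.014×10⁻⁴ = 4.889×10⁻⁵ mol.

4.89×10⁻⁵ mol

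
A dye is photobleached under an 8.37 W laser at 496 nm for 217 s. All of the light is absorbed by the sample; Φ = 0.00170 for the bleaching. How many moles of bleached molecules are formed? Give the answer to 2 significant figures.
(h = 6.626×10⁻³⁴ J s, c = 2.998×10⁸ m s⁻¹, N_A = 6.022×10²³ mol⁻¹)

Photon energy at 496 nm: hc/λ = (6.626×10⁻³⁴)(2.998×10⁸)/(496×10⁻⁹) = 4.005×10⁻¹⁹ J.
Energy delivered: (8.37 W)(217 s) = 1816 J.
Photons incident: 1816 / 4.005×10⁻¹⁹ = 4.534×10²¹, i.e. 4.534×10²¹/6.022×10²³ = 0.007529 mol.
Product: Φ × n_abs = 0.00170 × 0.007529 = 1.280×10⁻⁵ mol.

1.3×10⁻⁵ mol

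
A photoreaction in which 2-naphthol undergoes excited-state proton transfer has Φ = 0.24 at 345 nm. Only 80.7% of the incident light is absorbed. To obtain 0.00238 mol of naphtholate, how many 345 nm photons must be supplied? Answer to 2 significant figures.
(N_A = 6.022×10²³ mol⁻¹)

Photons that must be absorbed: 0.00238 / 0.24 = 0.009917 mol.
Incident photons needed: 0.009917 / 0.807 = 0.01229 mol.
Photon count: 0.01229 × 6.022×10²³ = 7.4×10²¹.

7.4×10²¹ photons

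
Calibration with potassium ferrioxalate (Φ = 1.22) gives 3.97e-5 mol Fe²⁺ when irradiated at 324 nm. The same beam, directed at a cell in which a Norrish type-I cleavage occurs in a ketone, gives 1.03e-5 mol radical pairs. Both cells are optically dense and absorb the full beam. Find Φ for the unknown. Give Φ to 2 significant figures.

Φ = 0.32

Photons absorbed by the actinometer: 3.97e-5 / 1.22 = 3.254e-5 mol.
Φ(unknown) = 1.03e-5 / 3.254e-5 = 0.32.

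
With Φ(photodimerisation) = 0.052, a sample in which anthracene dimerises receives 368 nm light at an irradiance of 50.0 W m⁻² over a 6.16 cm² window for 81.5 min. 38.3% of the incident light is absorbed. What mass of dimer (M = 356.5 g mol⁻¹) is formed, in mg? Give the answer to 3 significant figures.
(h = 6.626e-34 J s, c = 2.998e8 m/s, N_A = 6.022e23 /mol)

3.29 mg

Photon energy at 368 nm: hc/λ = (6.626e-34)(2.998e8)/(368e-9) = 5.398e-19 J.
Energy delivered: (50.0 W m⁻²)(6.16e-4 m²)(4890 s) = 150.6 J.
Photons incident: 150.6 / 5.398e-19 = 2.790e20, i.e. 2.790e20/6.022e23 = 4.633e-4 mol.
Photons absorbed: 0.383 × 4.633e-4 = 1.774e-4 mol.
Product: Φ × n_abs = 0.052 × 1.774e-4 = 9.225e-6 mol.
Mass: 9.225e-6 × 356.5 = 0.003289 g = 3.29 mg.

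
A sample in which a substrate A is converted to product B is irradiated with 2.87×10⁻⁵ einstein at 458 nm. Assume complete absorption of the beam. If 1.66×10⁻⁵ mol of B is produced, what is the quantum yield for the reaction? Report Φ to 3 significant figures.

Φ = 0.578

Φ = 1.66×10⁻⁵ mol / 2.87×10⁻⁵ mol photons = 0.578.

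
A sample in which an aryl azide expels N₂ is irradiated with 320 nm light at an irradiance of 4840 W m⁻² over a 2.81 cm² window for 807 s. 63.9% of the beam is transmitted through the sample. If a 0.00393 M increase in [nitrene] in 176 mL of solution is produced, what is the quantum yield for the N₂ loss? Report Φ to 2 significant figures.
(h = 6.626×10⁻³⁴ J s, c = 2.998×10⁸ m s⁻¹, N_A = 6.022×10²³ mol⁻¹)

Product: (0.00393 M)(0.176 L) = 6.917×10⁻⁴ mol.
Photon energy at 320 nm: hc/λ = (6.626×10⁻³⁴)(2.998×10⁸)/(320×10⁻⁹) = 6.208×10⁻¹⁹ J.
Energy delivered: (4840 W m⁻²)(2.81×10⁻⁴ m²)(807 s) = 1098 J.
Photons incident: 1098 / 6.208×10⁻¹⁹ = 1.769×10²¹, i.e. 1.769×10²¹/6.022×10²³ = 0.002938 mol.
Fraction absorbed: 1 − 63.9/100 = 0.3610.
Photons absorbed: 0.3610 × 0.002938 = 0.001061 mol.
Φ = 6.917×10⁻⁴ mol / 0.001061 mol photons = 0.65.

Φ = 0.65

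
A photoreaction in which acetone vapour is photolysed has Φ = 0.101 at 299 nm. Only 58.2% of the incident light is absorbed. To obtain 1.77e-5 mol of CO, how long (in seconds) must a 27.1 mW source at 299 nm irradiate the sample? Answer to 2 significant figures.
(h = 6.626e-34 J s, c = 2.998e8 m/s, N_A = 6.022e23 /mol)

Photons that must be absorbed: 1.77e-5 / 0.101 = 1.752e-4 mol.
Incident photons needed: 1.752e-4 / 0.582 = 3.010e-4 mol.
Photon energy: hc/λ = 6.644e-19 J; per mole, 4.001e5 J mol⁻¹.
Energy required: 3.010e-4 × 4.001e5 = 120.4 J.
Time: 120.4 J / 0.0271 W = 4400 s.

t ≈ 4400 s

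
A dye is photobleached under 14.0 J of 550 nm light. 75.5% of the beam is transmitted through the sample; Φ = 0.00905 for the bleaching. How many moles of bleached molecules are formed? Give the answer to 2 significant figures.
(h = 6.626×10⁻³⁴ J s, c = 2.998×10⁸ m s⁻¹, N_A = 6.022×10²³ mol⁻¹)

Photon energy at 550 nm: hc/λ = (6.626×10⁻³⁴)(2.998×10⁸)/(550×10⁻⁹) = 3.612×10⁻¹⁹ J.
Photons incident: 14.0 / 3.612×10⁻¹⁹ = 3.876×10¹⁹, i.e. 3.876×10¹⁹/6.022×10²³ = 6.436×10⁻⁵ mol.
Fraction absorbed: 1 − 75.5/100 = 0.2450.
Photons absorbed: 0.2450 × 6.436×10⁻⁵ = 1.577×10⁻⁵ mol.
Product: Φ × n_abs = 0.00905 × 1.577×10⁻⁵ = 1.427×10⁻⁷ mol.

1.4×10⁻⁷ mol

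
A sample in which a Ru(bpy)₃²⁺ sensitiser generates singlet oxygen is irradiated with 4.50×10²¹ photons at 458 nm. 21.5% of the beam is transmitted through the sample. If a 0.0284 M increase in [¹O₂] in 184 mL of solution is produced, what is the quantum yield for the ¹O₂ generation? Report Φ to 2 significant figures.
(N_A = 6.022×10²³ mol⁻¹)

Φ = 0.89

Product: (0.0284 M)(0.184 L) = 0.005226 mol.
Moles of photons: 4.50×10²¹ / 6.022×10²³ = 0.007473 mol.
Fraction absorbed: 1 − 21.5/100 = 0.7850.
Photons absorbed: 0.7850 × 0.007473 = 0.005866 mol.
Φ = 0.005226 mol / 0.005866 mol photons = 0.89.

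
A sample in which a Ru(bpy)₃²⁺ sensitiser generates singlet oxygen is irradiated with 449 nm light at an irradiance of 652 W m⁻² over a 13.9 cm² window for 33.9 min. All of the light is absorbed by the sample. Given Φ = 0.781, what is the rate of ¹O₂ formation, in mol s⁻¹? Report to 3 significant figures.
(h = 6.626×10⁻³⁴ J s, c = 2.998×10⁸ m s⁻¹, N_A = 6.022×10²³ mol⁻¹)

2.66×10⁻⁶ mol s⁻¹

Photon energy at 449 nm: hc/λ = (6.626×10⁻³⁴)(2.998×10⁸)/(449×10⁻⁹) = 4.424×10⁻¹⁹ J.
Energy delivered: (652 W m⁻²)(13.9×10⁻⁴ m²)(2034 s) = 1843 J.
Photons incident: 1843 / 4.424×10⁻¹⁹ = 4.166×10²¹, i.e. 4.166×10²¹/6.022×10²³ = 0.006918 mol.
Product formed: 0.781 × 0.006918 = 0.005403 mol.
Rate: 0.005403 / 2034 s = 2.66×10⁻⁶ mol s⁻¹.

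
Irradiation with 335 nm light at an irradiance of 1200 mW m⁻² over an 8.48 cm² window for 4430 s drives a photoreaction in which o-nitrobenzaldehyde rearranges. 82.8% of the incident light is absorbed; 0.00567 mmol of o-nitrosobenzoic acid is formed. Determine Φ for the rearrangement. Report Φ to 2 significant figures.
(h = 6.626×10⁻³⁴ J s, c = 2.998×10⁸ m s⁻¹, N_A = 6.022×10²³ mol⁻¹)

Φ = 0.54

Product: 0.00567 mmol = 5.67×10⁻⁶ mol.
Photon energy at 335 nm: hc/λ = (6.626×10⁻³⁴)(2.998×10⁸)/(335×10⁻⁹) = 5.930×10⁻¹⁹ J.
Energy delivered: (1200 mW m⁻²)(8.48×10⁻⁴ m²)(4430 s) = 4.508 J.
Photons incident: 4.508 / 5.930×10⁻¹⁹ = 7.602×10¹⁸, i.e. 7.602×10¹⁸/6.022×10²³ = 1.262×10⁻⁵ mol.
Photons absorbed: 0.828 × 1.262×10⁻⁵ = 1.045×10⁻⁵ mol.
Φ = 5.67×10⁻⁶ mol / 1.045×10⁻⁵ mol photons = 0.54.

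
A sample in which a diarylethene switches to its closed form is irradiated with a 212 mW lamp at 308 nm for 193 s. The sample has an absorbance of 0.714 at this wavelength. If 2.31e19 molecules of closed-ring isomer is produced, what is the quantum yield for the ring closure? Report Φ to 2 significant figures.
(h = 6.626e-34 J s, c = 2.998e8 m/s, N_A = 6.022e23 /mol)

Product: 2.31e19 / 6.022e23 = 3.836e-5 mol.
Photon energy at 308 nm: hc/λ = (6.626e-34)(2.998e8)/(308e-9) = 6.450e-19 J.
Energy delivered: (212 mW)(193 s) = 40.92 J.
Photons incident: 40.92 / 6.450e-19 = 6.344e19, i.e. 6.344e19/6.022e23 = 1.053e-4 mol.
Fraction absorbed: 1 − 10^(−0.714) = 0.8068.
Photons absorbed: 0.8068 × 1.053e-4 = 8.496e-5 mol.
Φ = 3.836e-5 mol / 8.496e-5 mol photons = 0.45.

Φ = 0.45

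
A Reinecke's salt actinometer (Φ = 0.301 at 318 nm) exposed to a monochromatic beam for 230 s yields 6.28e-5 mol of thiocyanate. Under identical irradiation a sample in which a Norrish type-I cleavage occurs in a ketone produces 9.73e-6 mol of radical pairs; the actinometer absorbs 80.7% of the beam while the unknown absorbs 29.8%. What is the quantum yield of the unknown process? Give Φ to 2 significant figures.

Photons absorbed by the actinometer: 6.28e-5 / 0.301 = 2.086e-4 mol.
Incident flux: 2.086e-4 / 0.807 = 2.585e-4 einstein.
Absorbed by unknown: 0.298 × 2.585e-4 = 7.703e-5 mol.
Φ(unknown) = 9.73e-6 / 7.703e-5 = 0.13.

Φ = 0.13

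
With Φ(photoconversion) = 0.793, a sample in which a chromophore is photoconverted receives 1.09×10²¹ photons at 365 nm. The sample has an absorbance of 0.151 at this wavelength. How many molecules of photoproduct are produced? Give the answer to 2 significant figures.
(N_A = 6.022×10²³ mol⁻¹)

Moles of photons: 1.09×10²¹ / 6.022×10²³ = 0.001810 mol.
Fraction absorbed: 1 − 10^(−0.151) = 0.2937.
Photons absorbed: 0.2937 × 0.001810 = 5.316×10⁻⁴ mol.
Product: Φ × n_abs = 0.793 × 5.316×10⁻⁴ = 4.216×10⁻⁴ mol.
As a count: 4.216×10⁻⁴ × 6.022×10²³ = 2.5×10²⁰.

2.5×10²⁰ molecules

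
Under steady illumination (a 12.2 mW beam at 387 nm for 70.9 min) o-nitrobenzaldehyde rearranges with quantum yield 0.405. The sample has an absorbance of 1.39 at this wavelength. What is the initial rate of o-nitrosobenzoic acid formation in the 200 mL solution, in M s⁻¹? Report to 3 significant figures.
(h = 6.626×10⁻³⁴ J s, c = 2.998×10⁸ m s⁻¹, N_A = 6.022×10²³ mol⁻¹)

Photon energy at 387 nm: hc/λ = (6.626×10⁻³⁴)(2.998×10⁸)/(387×10⁻⁹) = 5.133×10⁻¹⁹ J.
Energy delivered: (12.2 mW)(4254 s) = 51.90 J.
Photons incident: 51.90 / 5.133×10⁻¹⁹ = 1.011×10²⁰, i.e. 1.011×10²⁰/6.022×10²³ = 1.679×10⁻⁴ mol.
Fraction absorbed: 1 − 10^(−1.39) = 0.9593.
Photons absorbed: 0.9593 × 1.679×10⁻⁴ = 1.611×10⁻⁴ mol.
Product formed: 0.405 × 1.611×10⁻⁴ = 6.525×10⁻⁵ mol.
Rate: 6.525×10⁻⁵ mol / (4254 s × 0.2 L) = 7.67×10⁻⁸ M s⁻¹.

7.67×10⁻⁸ M s⁻¹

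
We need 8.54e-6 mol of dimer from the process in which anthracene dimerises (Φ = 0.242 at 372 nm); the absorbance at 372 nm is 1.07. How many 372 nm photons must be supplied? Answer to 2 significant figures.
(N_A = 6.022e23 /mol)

2.3e19 photons

Photons that must be absorbed: 8.54e-6 / 0.242 = 3.529e-5 mol.
Fraction absorbed: 1 − 10^(−1.07) = 0.9149.
Incident photons needed: 3.529e-5 / 0.9149 = 3.857e-5 mol.
Photon count: 3.857e-5 × 6.022e23 = 2.3e19.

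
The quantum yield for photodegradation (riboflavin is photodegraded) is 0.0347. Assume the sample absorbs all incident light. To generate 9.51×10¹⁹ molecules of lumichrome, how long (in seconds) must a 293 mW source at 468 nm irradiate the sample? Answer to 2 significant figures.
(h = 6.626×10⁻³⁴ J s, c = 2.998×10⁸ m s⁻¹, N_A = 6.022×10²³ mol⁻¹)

t ≈ 4000 s

Product: 9.51×10¹⁹ / 6.022×10²³ = 1.579×10⁻⁴ mol.
Photons that must be absorbed: 1.579×10⁻⁴ / 0.0347 = 0.004550 mol.
Photon energy: hc/λ = 4.245×10⁻¹⁹ J; per mole, 2.556×10⁵ J mol⁻¹.
Energy required: 0.004550 × 2.556×10⁵ = 1163 J.
Time: 1163 J / 0.293 W = 4000 s.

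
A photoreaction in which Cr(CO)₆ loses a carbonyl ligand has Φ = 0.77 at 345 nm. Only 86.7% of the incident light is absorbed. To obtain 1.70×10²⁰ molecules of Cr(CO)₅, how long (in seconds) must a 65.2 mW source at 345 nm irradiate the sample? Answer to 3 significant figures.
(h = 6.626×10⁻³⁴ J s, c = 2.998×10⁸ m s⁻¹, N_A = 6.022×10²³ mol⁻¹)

t ≈ 2250 s

Product: 1.70×10²⁰ / 6.022×10²³ = 2.823×10⁻⁴ mol.
Photons that must be absorbed: 2.823×10⁻⁴ / 0.77 = 3.666×10⁻⁴ mol.
Incident photons needed: 3.666×10⁻⁴ / 0.867 = 4.228×10⁻⁴ mol.
Photon energy: hc/λ = 5.758×10⁻¹⁹ J; per mole, 3.467×10⁵ J mol⁻¹.
Energy required: 4.228×10⁻⁴ × 3.467×10⁵ = 146.6 J.
Time: 146.6 J / 0.0652 W = 2250 s.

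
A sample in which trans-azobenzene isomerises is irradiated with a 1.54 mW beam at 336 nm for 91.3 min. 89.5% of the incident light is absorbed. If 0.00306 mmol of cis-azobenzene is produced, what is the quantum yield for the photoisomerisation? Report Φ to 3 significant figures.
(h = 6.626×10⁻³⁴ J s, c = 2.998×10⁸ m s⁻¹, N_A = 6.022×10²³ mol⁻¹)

Φ = 0.144

Product: 0.00306 mmol = 3.06×10⁻⁶ mol.
Photon energy at 336 nm: hc/λ = (6.626×10⁻³⁴)(2.998×10⁸)/(336×10⁻⁹) = 5.912×10⁻¹⁹ J.
Energy delivered: (1.54 mW)(5478 s) = 8.436 J.
Photons incident: 8.436 / 5.912×10⁻¹⁹ = 1.427×10¹⁹, i.e. 1.427×10¹⁹/6.022×10²³ = 2.370×10⁻⁵ mol.
Photons absorbed: 0.895 × 2.370×10⁻⁵ = 2.121×10⁻⁵ mol.
Φ = 3.06×10⁻⁶ mol / 2.121×10⁻⁵ mol photons = 0.144.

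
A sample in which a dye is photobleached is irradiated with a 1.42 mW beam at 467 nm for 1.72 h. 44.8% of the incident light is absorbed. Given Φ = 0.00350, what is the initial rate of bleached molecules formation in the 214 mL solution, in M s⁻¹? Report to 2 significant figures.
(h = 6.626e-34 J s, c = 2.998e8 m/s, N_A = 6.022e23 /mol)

Photon energy at 467 nm: hc/λ = (6.626e-34)(2.998e8)/(467e-9) = 4.254e-19 J.
Energy delivered: (1.42 mW)(6192 s) = 8.793 J.
Photons incident: 8.793 / 4.254e-19 = 2.067e19, i.e. 2.067e19/6.022e23 = 3.432e-5 mol.
Photons absorbed: 0.448 × 3.432e-5 = 1.538e-5 mol.
Product formed: 0.00350 × 1.538e-5 = 5.383e-8 mol.
Rate: 5.383e-8 mol / (6192 s × 0.214 L) = 4.1e-11 M s⁻¹.

4.1e-11 M s⁻¹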